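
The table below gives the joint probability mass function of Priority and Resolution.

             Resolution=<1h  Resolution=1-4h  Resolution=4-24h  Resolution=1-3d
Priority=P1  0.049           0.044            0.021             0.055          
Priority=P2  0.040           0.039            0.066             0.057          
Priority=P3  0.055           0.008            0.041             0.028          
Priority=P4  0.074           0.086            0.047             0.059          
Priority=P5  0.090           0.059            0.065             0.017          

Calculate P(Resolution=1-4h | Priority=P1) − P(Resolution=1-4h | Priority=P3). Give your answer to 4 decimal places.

0.1997

P(Priority=P1) = 0.049 + 0.044 + 0.021 + 0.055 = 0.169; P(Resolution=1-4h | Priority=P1) = 0.044/0.169 = 0.26036.
P(Priority=P3) = 0.055 + 0.008 + 0.041 + 0.028 = 0.132; P(Resolution=1-4h | Priority=P3) = 0.008/0.132 = 0.06061.
Difference = 0.1997.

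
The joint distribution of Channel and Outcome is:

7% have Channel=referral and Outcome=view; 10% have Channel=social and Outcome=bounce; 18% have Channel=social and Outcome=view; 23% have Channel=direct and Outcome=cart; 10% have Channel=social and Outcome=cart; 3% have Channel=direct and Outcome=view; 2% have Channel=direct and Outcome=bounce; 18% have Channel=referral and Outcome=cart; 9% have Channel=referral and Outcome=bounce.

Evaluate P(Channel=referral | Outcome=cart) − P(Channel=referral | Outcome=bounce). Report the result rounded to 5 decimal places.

P(Outcome=cart) = 0.10 + 0.23 + 0.18 = 0.51; P(Channel=referral | Outcome=cart) = 0.18/0.51 = 0.352941.
P(Outcome=bounce) = 0.10 + 0.02 + 0.09 = 0.21; P(Channel=referral | Outcome=bounce) = 0.09/0.21 = 0.428571.
Difference = -0.07563.

-0.07563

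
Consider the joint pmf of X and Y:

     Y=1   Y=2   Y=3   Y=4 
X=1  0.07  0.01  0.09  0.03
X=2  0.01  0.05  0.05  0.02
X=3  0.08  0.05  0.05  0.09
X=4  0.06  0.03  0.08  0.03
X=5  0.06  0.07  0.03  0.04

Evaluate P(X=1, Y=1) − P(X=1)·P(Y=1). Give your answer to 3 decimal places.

P(X=1) = 0.07 + 0.01 + 0.09 + 0.03 = 0.20.
P(Y=1) = 0.07 + 0.01 + 0.08 + 0.06 + 0.06 = 0.28.
P(X=1, Y=1) − P(X=1)P(Y=1) = 0.07 − 0.20×0.28 = 0.014.

0.014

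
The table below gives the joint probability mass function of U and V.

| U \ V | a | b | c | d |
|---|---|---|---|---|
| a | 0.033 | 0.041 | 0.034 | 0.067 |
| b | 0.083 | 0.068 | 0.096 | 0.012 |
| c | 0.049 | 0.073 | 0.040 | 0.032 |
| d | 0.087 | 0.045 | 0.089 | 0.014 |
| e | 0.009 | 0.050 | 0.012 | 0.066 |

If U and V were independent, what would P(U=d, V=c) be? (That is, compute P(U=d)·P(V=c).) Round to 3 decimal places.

0.064

P(U=d) = 0.087 + 0.045 + 0.089 + 0.014 = 0.235.
P(V=c) = 0.034 + 0.096 + 0.040 + 0.089 + 0.012 = 0.271.
Product: 0.235 × 0.271 = 0.064.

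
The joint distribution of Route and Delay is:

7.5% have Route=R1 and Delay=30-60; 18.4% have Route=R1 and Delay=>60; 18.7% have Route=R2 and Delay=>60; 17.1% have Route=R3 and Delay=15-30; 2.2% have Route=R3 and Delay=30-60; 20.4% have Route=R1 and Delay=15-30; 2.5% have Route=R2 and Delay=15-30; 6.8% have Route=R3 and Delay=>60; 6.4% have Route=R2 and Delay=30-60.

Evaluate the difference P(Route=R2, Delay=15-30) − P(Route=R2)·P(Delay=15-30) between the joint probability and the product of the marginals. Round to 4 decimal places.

-0.0854

P(Route=R2) = 0.025 + 0.064 + 0.187 = 0.276.
P(Delay=15-30) = 0.204 + 0.025 + 0.171 = 0.400.
P(Route=R2, Delay=15-30) − P(Route=R2)P(Delay=15-30) = 0.025 − 0.276×0.400 = -0.0854.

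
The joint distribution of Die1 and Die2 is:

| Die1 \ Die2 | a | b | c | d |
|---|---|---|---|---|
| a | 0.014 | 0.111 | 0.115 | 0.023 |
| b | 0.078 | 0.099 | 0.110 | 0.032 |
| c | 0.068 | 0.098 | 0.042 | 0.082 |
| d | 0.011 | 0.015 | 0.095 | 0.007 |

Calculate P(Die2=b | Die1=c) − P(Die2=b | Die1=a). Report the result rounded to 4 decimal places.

P(Die1=c) = 0.068 + 0.098 + 0.042 + 0.082 = 0.290; P(Die2=b | Die1=c) = 0.098/0.290 = 0.33793.
P(Die1=a) = 0.014 + 0.111 + 0.115 + 0.023 = 0.263; P(Die2=b | Die1=a) = 0.111/0.263 = 0.42205.
Difference = -0.0841.

-0.0841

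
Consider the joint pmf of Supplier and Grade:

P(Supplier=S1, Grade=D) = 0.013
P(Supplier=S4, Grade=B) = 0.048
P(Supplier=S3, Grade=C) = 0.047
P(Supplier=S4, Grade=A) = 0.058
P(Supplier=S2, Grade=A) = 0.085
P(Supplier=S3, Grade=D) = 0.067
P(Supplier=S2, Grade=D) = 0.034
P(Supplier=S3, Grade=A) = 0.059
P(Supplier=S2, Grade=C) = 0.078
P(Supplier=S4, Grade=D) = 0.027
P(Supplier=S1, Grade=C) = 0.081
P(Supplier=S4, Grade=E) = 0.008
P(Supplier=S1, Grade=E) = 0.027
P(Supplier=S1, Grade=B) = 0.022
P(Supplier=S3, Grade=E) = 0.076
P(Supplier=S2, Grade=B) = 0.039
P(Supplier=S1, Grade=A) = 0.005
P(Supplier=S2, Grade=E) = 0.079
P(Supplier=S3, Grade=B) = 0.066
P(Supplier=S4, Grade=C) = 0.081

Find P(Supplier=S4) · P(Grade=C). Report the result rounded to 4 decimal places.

0.0637

P(Supplier=S4) = 0.058 + 0.048 + 0.081 + 0.027 + 0.008 = 0.222.
P(Grade=C) = 0.081 + 0.078 + 0.047 + 0.081 = 0.287.
Product: 0.222 × 0.287 = 0.0637.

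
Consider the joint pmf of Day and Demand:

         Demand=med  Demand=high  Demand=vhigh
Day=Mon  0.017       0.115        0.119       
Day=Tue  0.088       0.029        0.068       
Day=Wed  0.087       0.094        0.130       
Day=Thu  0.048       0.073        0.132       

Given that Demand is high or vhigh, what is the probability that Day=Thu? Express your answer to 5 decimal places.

P(Demand=high) = 0.115 + 0.029 + 0.094 + 0.073 = 0.311.
P(Demand=vhigh) = 0.119 + 0.068 + 0.130 + 0.132 = 0.449.
P(Demand ∈ {high, vhigh}) = 0.311 + 0.449 = 0.760; P(Day=Thu, Demand ∈ {high, vhigh}) = 0.073 + 0.132 = 0.205.
P(Day=Thu | Demand ∈ {high, vhigh}) = 0.205/0.760 = 0.26974.

0.26974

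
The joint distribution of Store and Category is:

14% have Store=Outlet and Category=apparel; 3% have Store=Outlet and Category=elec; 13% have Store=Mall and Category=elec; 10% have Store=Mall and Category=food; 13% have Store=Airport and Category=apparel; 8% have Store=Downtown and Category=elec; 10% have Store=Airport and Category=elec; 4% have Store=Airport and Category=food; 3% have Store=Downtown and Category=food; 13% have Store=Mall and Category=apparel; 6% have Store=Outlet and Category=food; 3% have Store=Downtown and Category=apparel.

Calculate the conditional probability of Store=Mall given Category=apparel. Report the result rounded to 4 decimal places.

P(Category=apparel) = 0.03 + 0.13 + 0.13 + 0.14 = 0.43.
P(Store=Mall | Category=apparel) = 0.13/0.43 = 0.3023.

0.3023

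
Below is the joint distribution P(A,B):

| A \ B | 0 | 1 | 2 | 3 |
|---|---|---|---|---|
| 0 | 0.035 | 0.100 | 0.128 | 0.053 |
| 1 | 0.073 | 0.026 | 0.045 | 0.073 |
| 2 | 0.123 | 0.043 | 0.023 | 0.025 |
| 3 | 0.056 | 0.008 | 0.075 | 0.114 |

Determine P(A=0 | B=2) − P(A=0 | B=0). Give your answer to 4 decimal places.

P(B=2) = 0.128 + 0.045 + 0.023 + 0.075 = 0.271; P(A=0 | B=2) = 0.128/0.271 = 0.47232.
P(B=0) = 0.035 + 0.073 + 0.123 + 0.056 = 0.287; P(A=0 | B=0) = 0.035/0.287 = 0.12195.
Difference = 0.3504.

0.3504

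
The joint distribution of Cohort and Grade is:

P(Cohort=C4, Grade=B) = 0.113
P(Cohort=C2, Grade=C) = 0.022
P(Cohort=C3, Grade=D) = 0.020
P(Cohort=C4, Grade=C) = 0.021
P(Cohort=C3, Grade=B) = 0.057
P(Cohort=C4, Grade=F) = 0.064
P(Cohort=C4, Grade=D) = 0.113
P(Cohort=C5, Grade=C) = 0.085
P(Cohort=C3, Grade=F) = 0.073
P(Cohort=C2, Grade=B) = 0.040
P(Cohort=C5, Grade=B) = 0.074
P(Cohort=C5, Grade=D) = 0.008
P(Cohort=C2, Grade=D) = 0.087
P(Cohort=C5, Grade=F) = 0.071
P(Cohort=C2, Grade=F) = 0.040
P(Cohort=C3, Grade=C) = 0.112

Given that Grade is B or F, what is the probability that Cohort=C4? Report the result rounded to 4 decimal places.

P(Grade=B) = 0.040 + 0.057 + 0.113 + 0.074 = 0.284.
P(Grade=F) = 0.040 + 0.073 + 0.064 + 0.071 = 0.248.
P(Grade ∈ {B, F}) = 0.284 + 0.248 = 0.532; P(Cohort=C4, Grade ∈ {B, F}) = 0.113 + 0.064 = 0.177.
P(Cohort=C4 | Grade ∈ {B, F}) = 0.177/0.532 = 0.3327.

0.3327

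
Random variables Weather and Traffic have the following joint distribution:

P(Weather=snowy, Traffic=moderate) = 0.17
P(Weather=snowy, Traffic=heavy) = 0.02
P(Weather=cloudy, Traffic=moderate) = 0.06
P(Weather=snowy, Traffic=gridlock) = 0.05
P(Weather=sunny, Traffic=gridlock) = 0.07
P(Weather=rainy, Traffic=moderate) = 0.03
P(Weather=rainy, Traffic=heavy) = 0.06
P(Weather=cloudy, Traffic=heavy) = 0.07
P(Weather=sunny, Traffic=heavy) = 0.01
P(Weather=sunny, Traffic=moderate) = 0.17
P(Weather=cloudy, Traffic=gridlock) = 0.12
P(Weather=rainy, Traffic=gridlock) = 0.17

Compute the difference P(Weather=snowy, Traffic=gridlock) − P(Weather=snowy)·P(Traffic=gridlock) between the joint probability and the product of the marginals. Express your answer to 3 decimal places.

P(Weather=snowy) = 0.17 + 0.02 + 0.05 = 0.24.
P(Traffic=gridlock) = 0.07 + 0.12 + 0.17 + 0.05 = 0.41.
P(Weather=snowy, Traffic=gridlock) − P(Weather=snowy)P(Traffic=gridlock) = 0.05 − 0.24×0.41 = -0.048.

-0.048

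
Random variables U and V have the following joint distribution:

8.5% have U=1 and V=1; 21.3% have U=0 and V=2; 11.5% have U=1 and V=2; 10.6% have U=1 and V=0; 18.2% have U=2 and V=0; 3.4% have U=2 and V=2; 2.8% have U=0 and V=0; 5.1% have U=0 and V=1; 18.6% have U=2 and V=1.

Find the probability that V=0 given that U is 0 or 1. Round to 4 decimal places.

P(U=0) = 0.028 + 0.051 + 0.213 = 0.292.
P(U=1) = 0.106 + 0.085 + 0.115 = 0.306.
P(U ∈ {0, 1}) = 0.292 + 0.306 = 0.598; P(V=0, U ∈ {0, 1}) = 0.028 + 0.106 = 0.134.
P(V=0 | U ∈ {0, 1}) = 0.134/0.598 = 0.2241.

0.2241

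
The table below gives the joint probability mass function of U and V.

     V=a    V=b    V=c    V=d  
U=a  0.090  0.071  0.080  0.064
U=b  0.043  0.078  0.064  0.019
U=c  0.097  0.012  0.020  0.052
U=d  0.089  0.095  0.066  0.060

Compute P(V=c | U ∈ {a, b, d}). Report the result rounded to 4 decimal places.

0.2564

P(U=a) = 0.090 + 0.071 + 0.080 + 0.064 = 0.305.
P(U=b) = 0.043 + 0.078 + 0.064 + 0.019 = 0.204.
P(U=d) = 0.089 + 0.095 + 0.066 + 0.060 = 0.310.
P(U ∈ {a, b, d}) = 0.305 + 0.204 + 0.310 = 0.819; P(V=c, U ∈ {a, b, d}) = 0.080 + 0.064 + 0.066 = 0.210.
P(V=c | U ∈ {a, b, d}) = 0.210/0.819 = 0.2564.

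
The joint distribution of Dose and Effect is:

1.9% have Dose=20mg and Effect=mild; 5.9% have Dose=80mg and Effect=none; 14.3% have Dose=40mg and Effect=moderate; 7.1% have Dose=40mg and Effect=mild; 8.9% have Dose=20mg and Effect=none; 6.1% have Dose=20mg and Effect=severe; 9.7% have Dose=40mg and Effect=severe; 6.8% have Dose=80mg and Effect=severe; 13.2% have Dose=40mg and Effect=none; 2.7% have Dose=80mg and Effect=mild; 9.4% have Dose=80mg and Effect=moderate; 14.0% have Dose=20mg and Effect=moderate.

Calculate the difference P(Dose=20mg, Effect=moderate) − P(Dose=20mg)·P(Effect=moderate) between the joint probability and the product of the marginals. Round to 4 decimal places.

P(Dose=20mg) = 0.089 + 0.019 + 0.140 + 0.061 = 0.309.
P(Effect=moderate) = 0.140 + 0.143 + 0.094 = 0.377.
P(Dose=20mg, Effect=moderate) − P(Dose=20mg)P(Effect=moderate) = 0.140 − 0.309×0.377 = 0.0235.

0.0235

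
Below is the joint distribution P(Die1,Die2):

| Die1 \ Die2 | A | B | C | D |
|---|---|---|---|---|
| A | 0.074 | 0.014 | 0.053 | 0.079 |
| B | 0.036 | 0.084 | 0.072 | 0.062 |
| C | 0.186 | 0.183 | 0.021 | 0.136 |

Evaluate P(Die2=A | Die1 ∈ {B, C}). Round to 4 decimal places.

P(Die1=B) = 0.036 + 0.084 + 0.072 + 0.062 = 0.254.
P(Die1=C) = 0.186 + 0.183 + 0.021 + 0.136 = 0.526.
P(Die1 ∈ {B, C}) = 0.254 + 0.526 = 0.780; P(Die2=A, Die1 ∈ {B, C}) = 0.036 + 0.186 = 0.222.
P(Die2=A | Die1 ∈ {B, C}) = 0.222/0.780 = 0.2846.

0.2846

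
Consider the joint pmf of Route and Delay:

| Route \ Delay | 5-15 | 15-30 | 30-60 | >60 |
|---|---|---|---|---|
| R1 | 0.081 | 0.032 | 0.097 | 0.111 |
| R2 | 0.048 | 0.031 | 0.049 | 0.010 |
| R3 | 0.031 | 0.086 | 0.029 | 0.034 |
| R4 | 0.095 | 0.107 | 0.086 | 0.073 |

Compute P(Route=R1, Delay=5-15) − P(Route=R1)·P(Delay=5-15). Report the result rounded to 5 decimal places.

-0.00086

P(Route=R1) = 0.081 + 0.032 + 0.097 + 0.111 = 0.321.
P(Delay=5-15) = 0.081 + 0.048 + 0.031 + 0.095 = 0.255.
P(Route=R1, Delay=5-15) − P(Route=R1)P(Delay=5-15) = 0.081 − 0.321×0.255 = -0.00086.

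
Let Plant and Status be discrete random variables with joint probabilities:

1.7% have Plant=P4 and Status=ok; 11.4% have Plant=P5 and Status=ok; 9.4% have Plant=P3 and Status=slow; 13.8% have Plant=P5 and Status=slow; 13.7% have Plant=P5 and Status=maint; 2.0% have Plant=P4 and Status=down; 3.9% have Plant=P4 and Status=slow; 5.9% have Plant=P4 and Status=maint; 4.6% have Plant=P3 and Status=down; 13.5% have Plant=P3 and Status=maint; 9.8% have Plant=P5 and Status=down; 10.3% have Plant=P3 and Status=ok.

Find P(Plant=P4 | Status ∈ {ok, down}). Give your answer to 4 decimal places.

0.0930

P(Status=ok) = 0.103 + 0.017 + 0.114 = 0.234.
P(Status=down) = 0.046 + 0.020 + 0.098 = 0.164.
P(Status ∈ {ok, down}) = 0.234 + 0.164 = 0.398; P(Plant=P4, Status ∈ {ok, down}) = 0.017 + 0.020 = 0.037.
P(Plant=P4 | Status ∈ {ok, down}) = 0.037/0.398 = 0.0930.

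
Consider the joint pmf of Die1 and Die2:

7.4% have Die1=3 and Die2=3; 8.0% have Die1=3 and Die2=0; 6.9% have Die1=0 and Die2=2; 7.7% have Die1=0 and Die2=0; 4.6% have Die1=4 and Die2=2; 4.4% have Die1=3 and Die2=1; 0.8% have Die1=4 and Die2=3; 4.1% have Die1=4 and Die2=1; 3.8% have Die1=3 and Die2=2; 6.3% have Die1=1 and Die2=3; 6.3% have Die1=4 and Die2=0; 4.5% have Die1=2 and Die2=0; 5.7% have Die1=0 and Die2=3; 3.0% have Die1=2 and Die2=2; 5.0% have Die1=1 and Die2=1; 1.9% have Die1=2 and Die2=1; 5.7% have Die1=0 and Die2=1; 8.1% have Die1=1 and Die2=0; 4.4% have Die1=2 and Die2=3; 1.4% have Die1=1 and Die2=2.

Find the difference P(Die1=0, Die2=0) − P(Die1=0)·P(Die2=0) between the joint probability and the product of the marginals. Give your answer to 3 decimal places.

P(Die1=0) = 0.077 + 0.057 + 0.069 + 0.057 = 0.260.
P(Die2=0) = 0.077 + 0.081 + 0.045 + 0.080 + 0.063 = 0.346.
P(Die1=0, Die2=0) − P(Die1=0)P(Die2=0) = 0.077 − 0.260×0.346 = -0.013.

-0.013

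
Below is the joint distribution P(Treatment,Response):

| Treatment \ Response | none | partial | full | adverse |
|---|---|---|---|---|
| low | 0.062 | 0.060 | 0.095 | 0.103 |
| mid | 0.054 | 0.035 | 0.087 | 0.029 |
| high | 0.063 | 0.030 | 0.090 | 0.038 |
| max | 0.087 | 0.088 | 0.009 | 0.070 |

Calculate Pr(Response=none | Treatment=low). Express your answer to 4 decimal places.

0.1938

P(Treatment=low) = 0.062 + 0.060 + 0.095 + 0.103 = 0.320.
P(Response=none | Treatment=low) = 0.062/0.320 = 0.1938.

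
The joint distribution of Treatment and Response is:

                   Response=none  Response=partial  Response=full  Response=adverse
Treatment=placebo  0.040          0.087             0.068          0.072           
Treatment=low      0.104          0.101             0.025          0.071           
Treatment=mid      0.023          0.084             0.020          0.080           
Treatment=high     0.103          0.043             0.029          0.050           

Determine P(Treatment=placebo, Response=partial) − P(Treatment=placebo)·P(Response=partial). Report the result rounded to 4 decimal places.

0.0029

P(Treatment=placebo) = 0.040 + 0.087 + 0.068 + 0.072 = 0.267.
P(Response=partial) = 0.087 + 0.101 + 0.084 + 0.043 = 0.315.
P(Treatment=placebo, Response=partial) − P(Treatment=placebo)P(Response=partial) = 0.087 − 0.267×0.315 = 0.0029.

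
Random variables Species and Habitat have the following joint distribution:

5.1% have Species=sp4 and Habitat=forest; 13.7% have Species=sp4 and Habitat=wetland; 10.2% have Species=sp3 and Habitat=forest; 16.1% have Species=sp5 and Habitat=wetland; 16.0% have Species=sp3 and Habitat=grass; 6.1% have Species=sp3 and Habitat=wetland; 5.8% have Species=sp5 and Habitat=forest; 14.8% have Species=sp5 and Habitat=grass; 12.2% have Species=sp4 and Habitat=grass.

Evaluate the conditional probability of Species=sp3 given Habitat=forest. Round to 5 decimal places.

P(Habitat=forest) = 0.102 + 0.051 + 0.058 = 0.211.
P(Species=sp3 | Habitat=forest) = 0.102/0.211 = 0.48341.

0.48341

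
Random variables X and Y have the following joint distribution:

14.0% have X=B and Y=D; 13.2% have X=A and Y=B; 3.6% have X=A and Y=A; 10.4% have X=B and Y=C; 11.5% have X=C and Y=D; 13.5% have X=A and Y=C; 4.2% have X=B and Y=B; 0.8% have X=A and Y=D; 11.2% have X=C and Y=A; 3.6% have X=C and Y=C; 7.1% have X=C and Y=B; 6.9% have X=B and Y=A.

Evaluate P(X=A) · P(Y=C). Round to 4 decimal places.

P(X=A) = 0.036 + 0.132 + 0.135 + 0.008 = 0.311.
P(Y=C) = 0.135 + 0.104 + 0.036 = 0.275.
Product: 0.311 × 0.275 = 0.0855.

0.0855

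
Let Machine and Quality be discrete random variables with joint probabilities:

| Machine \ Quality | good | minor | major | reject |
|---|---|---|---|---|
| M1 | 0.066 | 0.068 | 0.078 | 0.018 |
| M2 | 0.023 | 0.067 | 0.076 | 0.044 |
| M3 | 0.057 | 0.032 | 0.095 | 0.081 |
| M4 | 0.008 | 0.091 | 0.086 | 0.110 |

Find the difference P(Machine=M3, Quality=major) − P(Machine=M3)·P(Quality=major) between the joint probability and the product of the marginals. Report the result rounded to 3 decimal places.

P(Machine=M3) = 0.057 + 0.032 + 0.095 + 0.081 = 0.265.
P(Quality=major) = 0.078 + 0.076 + 0.095 + 0.086 = 0.335.
P(Machine=M3, Quality=major) − P(Machine=M3)P(Quality=major) = 0.095 − 0.265×0.335 = 0.006.

0.006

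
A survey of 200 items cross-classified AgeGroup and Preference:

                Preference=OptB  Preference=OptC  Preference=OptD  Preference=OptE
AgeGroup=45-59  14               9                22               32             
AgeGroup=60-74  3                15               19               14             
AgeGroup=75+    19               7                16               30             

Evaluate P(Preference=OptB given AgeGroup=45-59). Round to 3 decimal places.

Total with AgeGroup=45-59: 14 + 9 + 22 + 32 = 77.
P(Preference=OptB | AgeGroup=45-59) = 14/77 = 0.182.

0.182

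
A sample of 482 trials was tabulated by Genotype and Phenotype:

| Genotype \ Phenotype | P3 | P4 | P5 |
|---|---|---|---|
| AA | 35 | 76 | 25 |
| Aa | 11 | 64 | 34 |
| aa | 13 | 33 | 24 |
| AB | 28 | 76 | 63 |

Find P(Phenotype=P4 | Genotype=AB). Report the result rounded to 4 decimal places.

0.4551

Total with Genotype=AB: 28 + 76 + 63 = 167.
P(Phenotype=P4 | Genotype=AB) = 76/167 = 0.4551.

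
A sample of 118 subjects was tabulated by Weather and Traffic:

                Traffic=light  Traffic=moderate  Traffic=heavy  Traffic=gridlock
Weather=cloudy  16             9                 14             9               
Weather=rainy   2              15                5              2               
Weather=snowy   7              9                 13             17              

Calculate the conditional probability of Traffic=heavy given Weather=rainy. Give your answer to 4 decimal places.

Total with Weather=rainy: 2 + 15 + 5 + 2 = 24.
P(Traffic=heavy | Weather=rainy) = 5/24 = 0.2083.

0.2083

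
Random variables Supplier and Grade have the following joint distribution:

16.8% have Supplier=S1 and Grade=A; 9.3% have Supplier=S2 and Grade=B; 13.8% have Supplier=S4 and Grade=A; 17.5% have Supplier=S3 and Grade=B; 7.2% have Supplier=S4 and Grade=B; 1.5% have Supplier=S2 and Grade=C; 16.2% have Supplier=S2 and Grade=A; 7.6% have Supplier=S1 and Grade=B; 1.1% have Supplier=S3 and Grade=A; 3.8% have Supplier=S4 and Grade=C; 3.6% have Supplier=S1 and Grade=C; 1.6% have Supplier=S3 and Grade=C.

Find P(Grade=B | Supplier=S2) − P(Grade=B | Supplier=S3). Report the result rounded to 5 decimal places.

-0.52189

P(Supplier=S2) = 0.162 + 0.093 + 0.015 = 0.270; P(Grade=B | Supplier=S2) = 0.093/0.270 = 0.344444.
P(Supplier=S3) = 0.011 + 0.175 + 0.016 = 0.202; P(Grade=B | Supplier=S3) = 0.175/0.202 = 0.866337.
Difference = -0.52189.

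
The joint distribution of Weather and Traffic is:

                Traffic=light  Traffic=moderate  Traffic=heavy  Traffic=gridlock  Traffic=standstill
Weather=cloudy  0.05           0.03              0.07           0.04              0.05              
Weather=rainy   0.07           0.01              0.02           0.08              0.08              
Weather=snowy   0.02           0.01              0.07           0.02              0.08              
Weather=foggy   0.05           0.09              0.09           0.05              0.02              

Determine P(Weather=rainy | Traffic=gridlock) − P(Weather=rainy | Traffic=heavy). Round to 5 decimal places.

0.34105

P(Traffic=gridlock) = 0.04 + 0.08 + 0.02 + 0.05 = 0.19; P(Weather=rainy | Traffic=gridlock) = 0.08/0.19 = 0.421053.
P(Traffic=heavy) = 0.07 + 0.02 + 0.07 + 0.09 = 0.25; P(Weather=rainy | Traffic=heavy) = 0.02/0.25 = 0.080000.
Difference = 0.34105.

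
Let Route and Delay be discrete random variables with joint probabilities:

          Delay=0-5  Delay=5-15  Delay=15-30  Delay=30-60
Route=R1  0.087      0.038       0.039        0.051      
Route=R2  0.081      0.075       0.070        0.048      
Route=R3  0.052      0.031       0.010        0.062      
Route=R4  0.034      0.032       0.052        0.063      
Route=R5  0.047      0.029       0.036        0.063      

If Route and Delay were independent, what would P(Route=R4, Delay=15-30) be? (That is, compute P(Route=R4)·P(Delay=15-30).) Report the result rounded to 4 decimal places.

0.0375

P(Route=R4) = 0.034 + 0.032 + 0.052 + 0.063 = 0.181.
P(Delay=15-30) = 0.039 + 0.070 + 0.010 + 0.052 + 0.036 = 0.207.
Product: 0.181 × 0.207 = 0.0375.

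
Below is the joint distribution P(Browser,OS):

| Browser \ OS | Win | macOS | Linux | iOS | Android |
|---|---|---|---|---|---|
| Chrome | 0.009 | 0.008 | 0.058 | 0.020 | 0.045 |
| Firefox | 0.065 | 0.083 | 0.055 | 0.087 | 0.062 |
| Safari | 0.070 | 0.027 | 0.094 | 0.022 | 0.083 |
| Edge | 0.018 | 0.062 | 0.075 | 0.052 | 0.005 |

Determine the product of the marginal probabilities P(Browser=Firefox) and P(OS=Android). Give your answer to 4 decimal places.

P(Browser=Firefox) = 0.065 + 0.083 + 0.055 + 0.087 + 0.062 = 0.352.
P(OS=Android) = 0.045 + 0.062 + 0.083 + 0.005 = 0.195.
Product: 0.352 × 0.195 = 0.0686.

0.0686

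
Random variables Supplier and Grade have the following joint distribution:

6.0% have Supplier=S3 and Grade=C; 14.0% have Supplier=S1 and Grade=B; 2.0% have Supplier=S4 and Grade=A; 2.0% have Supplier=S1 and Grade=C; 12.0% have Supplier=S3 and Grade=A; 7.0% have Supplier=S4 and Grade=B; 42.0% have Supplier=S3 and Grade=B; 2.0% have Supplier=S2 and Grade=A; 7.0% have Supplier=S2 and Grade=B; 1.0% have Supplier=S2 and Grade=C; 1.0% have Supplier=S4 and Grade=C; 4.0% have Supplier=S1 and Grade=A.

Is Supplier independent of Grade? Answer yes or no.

Every cell satisfies P(Supplier,Grade) = P(Supplier)·P(Grade). For instance P(Supplier=S4) = 0.100, P(Grade=A) = 0.200, and 0.100×0.200 = 0.020 matches the joint entry. So Supplier and Grade are independent.

yes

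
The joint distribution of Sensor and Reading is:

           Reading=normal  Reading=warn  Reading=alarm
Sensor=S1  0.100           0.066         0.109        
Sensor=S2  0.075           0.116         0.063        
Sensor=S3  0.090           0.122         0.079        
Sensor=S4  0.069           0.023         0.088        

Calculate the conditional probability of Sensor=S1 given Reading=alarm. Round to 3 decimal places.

0.322

P(Reading=alarm) = 0.109 + 0.063 + 0.079 + 0.088 = 0.339.
P(Sensor=S1 | Reading=alarm) = 0.109/0.339 = 0.322.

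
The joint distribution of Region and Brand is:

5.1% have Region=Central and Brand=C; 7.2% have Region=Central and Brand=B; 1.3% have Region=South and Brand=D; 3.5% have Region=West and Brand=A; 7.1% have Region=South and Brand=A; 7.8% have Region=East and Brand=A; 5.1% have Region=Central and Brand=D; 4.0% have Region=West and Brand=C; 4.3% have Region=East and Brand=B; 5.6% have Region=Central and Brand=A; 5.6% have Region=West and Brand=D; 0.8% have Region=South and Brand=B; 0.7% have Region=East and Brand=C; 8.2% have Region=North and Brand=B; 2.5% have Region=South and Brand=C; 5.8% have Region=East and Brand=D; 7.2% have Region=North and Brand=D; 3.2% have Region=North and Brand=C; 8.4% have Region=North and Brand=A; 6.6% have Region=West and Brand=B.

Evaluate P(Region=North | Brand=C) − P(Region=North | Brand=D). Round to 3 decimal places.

P(Brand=C) = 0.032 + 0.025 + 0.007 + 0.040 + 0.051 = 0.155; P(Region=North | Brand=C) = 0.032/0.155 = 0.2065.
P(Brand=D) = 0.072 + 0.013 + 0.058 + 0.056 + 0.051 = 0.250; P(Region=North | Brand=D) = 0.072/0.250 = 0.2880.
Difference = -0.082.

-0.082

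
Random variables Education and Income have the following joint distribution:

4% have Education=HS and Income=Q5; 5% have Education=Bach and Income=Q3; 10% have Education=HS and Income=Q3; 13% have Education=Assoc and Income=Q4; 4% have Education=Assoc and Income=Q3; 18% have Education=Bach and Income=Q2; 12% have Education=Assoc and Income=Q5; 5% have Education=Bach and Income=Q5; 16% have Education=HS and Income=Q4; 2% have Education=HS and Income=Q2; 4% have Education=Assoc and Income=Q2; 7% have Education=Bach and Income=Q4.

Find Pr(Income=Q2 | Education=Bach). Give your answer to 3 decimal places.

0.514

P(Education=Bach) = 0.18 + 0.05 + 0.07 + 0.05 = 0.35.
P(Income=Q2 | Education=Bach) = 0.18/0.35 = 0.514.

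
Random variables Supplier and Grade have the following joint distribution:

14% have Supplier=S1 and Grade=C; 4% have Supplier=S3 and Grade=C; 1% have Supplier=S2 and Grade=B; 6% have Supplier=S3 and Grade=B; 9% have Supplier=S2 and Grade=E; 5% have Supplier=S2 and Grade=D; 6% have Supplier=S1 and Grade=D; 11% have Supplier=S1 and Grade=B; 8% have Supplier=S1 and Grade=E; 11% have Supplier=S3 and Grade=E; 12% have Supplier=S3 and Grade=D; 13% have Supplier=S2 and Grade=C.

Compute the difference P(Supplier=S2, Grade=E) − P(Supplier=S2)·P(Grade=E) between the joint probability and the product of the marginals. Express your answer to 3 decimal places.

0.012

P(Supplier=S2) = 0.01 + 0.13 + 0.05 + 0.09 = 0.28.
P(Grade=E) = 0.08 + 0.09 + 0.11 = 0.28.
P(Supplier=S2, Grade=E) − P(Supplier=S2)P(Grade=E) = 0.09 − 0.28×0.28 = 0.012.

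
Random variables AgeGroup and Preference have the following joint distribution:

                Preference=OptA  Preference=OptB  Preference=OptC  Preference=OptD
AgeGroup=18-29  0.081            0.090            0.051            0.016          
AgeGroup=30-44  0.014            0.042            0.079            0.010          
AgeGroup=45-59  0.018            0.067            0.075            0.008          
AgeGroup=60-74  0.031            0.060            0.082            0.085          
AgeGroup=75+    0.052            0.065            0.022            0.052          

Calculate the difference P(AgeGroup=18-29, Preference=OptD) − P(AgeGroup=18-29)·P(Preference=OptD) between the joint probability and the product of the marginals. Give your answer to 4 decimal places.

P(AgeGroup=18-29) = 0.081 + 0.090 + 0.051 + 0.016 = 0.238.
P(Preference=OptD) = 0.016 + 0.010 + 0.008 + 0.085 + 0.052 = 0.171.
P(AgeGroup=18-29, Preference=OptD) − P(AgeGroup=18-29)P(Preference=OptD) = 0.016 − 0.238×0.171 = -0.0247.

-0.0247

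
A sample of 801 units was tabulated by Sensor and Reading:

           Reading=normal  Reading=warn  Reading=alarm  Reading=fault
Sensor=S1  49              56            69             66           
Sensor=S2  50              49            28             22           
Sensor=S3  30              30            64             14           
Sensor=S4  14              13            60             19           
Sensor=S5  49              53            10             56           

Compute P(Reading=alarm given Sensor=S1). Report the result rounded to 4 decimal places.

0.2875

Total with Sensor=S1: 49 + 56 + 69 + 66 = 240.
P(Reading=alarm | Sensor=S1) = 69/240 = 0.2875.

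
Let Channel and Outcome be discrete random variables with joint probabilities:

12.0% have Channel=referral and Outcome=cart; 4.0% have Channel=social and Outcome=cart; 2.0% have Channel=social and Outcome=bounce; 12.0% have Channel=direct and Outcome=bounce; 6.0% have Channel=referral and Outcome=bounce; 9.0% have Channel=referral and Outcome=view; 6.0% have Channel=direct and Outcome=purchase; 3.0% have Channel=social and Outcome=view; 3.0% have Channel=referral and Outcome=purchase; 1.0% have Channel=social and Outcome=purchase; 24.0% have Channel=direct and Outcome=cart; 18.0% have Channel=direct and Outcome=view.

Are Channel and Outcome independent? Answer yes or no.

Every cell satisfies P(Channel,Outcome) = P(Channel)·P(Outcome). For instance P(Channel=social) = 0.100, P(Outcome=cart) = 0.400, and 0.100×0.400 = 0.040 matches the joint entry. So Channel and Outcome are independent.

yes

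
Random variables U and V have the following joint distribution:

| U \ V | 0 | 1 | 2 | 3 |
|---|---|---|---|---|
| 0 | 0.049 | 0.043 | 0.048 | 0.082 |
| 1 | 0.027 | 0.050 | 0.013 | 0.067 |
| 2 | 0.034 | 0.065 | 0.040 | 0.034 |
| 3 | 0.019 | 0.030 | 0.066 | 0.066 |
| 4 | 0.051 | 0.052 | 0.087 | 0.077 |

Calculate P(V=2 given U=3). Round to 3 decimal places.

P(U=3) = 0.019 + 0.030 + 0.066 + 0.066 = 0.181.
P(V=2 | U=3) = 0.066/0.181 = 0.365.

0.365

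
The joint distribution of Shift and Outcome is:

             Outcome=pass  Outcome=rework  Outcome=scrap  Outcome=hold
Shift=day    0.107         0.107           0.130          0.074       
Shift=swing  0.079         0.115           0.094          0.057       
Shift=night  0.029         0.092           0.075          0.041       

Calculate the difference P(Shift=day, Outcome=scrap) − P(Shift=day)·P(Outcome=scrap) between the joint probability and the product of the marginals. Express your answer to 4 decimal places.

P(Shift=day) = 0.107 + 0.107 + 0.130 + 0.074 = 0.418.
P(Outcome=scrap) = 0.130 + 0.094 + 0.075 = 0.299.
P(Shift=day, Outcome=scrap) − P(Shift=day)P(Outcome=scrap) = 0.130 − 0.418×0.299 = 0.0050.

0.0050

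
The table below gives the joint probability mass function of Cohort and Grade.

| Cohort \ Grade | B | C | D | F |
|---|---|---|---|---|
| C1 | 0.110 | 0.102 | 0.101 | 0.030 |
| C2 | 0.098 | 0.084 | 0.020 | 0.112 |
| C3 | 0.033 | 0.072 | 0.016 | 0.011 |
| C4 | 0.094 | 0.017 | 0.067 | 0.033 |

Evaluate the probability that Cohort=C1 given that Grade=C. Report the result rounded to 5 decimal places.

0.37091

P(Grade=C) = 0.102 + 0.084 + 0.072 + 0.017 = 0.275.
P(Cohort=C1 | Grade=C) = 0.102/0.275 = 0.37091.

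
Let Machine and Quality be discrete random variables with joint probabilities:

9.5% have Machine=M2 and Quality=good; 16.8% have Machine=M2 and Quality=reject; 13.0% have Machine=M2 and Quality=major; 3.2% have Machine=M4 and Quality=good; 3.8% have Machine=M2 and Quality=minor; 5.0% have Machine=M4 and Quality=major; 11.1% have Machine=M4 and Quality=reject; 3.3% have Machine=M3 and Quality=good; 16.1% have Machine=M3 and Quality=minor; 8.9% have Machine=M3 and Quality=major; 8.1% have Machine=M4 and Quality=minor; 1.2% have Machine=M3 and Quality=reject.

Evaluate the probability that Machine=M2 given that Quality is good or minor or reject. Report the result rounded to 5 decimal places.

0.41176

P(Quality=good) = 0.095 + 0.033 + 0.032 = 0.160.
P(Quality=minor) = 0.038 + 0.161 + 0.081 = 0.280.
P(Quality=reject) = 0.168 + 0.012 + 0.111 = 0.291.
P(Quality ∈ {good, minor, reject}) = 0.160 + 0.280 + 0.291 = 0.731; P(Machine=M2, Quality ∈ {good, minor, reject}) = 0.095 + 0.038 + 0.168 = 0.301.
P(Machine=M2 | Quality ∈ {good, minor, reject}) = 0.301/0.731 = 0.41176.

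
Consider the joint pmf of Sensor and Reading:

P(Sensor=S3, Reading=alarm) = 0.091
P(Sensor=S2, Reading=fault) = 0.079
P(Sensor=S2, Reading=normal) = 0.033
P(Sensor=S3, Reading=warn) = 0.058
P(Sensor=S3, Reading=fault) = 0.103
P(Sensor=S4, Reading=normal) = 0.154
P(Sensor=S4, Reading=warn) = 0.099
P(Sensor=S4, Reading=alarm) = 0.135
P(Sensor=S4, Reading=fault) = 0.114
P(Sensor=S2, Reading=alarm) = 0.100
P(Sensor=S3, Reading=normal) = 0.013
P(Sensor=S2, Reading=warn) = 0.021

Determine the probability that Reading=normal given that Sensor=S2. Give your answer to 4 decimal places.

P(Sensor=S2) = 0.033 + 0.021 + 0.100 + 0.079 = 0.233.
P(Reading=normal | Sensor=S2) = 0.033/0.233 = 0.1416.

0.1416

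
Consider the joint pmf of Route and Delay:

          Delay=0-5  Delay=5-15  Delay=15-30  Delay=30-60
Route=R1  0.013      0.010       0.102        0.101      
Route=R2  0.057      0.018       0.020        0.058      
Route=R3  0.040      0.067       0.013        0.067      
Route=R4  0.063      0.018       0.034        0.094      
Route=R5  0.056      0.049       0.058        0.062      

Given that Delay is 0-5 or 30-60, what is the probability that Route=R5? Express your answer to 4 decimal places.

0.1931

P(Delay=0-5) = 0.013 + 0.057 + 0.040 + 0.063 + 0.056 = 0.229.
P(Delay=30-60) = 0.101 + 0.058 + 0.067 + 0.094 + 0.062 = 0.382.
P(Delay ∈ {0-5, 30-60}) = 0.229 + 0.382 = 0.611; P(Route=R5, Delay ∈ {0-5, 30-60}) = 0.056 + 0.062 = 0.118.
P(Route=R5 | Delay ∈ {0-5, 30-60}) = 0.118/0.611 = 0.1931.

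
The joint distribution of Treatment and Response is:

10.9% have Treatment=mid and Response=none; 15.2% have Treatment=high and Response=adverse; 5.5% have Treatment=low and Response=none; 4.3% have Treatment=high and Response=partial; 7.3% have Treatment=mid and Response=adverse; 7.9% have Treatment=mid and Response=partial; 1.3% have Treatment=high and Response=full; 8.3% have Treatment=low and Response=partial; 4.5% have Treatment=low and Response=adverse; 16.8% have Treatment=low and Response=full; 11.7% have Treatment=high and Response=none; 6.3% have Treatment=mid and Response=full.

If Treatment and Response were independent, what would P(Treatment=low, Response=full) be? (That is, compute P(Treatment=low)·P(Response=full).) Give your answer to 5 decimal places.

0.08564

P(Treatment=low) = 0.055 + 0.083 + 0.168 + 0.045 = 0.351.
P(Response=full) = 0.168 + 0.063 + 0.013 = 0.244.
Product: 0.351 × 0.244 = 0.08564.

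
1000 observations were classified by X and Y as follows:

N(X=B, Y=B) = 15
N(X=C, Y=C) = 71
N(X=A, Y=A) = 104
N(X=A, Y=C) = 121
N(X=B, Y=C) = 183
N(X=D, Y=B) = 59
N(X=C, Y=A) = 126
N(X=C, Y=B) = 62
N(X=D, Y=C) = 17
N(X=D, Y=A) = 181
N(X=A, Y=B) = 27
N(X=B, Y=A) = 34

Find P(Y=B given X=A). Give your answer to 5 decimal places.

Total with X=A: 104 + 27 + 121 = 252.
P(Y=B | X=A) = 27/252 = 0.10714.

0.10714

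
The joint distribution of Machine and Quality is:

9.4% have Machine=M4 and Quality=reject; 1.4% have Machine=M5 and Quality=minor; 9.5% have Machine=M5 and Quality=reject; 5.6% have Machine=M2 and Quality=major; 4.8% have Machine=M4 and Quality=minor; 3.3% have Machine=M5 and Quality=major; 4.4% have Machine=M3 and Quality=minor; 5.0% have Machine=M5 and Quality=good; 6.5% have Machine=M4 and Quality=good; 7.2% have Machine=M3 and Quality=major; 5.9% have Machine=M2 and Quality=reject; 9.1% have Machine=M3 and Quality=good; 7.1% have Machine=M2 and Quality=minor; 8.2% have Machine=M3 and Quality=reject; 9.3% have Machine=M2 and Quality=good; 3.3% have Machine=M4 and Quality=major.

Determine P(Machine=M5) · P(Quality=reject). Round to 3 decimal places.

0.063

P(Machine=M5) = 0.050 + 0.014 + 0.033 + 0.095 = 0.192.
P(Quality=reject) = 0.059 + 0.082 + 0.094 + 0.095 = 0.330.
Product: 0.192 × 0.330 = 0.063.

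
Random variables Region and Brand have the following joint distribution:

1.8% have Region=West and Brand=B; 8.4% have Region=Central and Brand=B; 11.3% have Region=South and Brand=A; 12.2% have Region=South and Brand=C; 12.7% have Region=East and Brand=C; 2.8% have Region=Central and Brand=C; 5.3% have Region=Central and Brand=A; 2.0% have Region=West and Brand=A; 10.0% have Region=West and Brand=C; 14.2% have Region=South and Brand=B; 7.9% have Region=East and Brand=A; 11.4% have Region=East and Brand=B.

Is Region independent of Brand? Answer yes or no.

no

P(Region=West) = 0.138 and P(Brand=C) = 0.377, so their product is 0.05203, but P(Region=West, Brand=C) = 0.100. Since these differ, Region and Brand are not independent.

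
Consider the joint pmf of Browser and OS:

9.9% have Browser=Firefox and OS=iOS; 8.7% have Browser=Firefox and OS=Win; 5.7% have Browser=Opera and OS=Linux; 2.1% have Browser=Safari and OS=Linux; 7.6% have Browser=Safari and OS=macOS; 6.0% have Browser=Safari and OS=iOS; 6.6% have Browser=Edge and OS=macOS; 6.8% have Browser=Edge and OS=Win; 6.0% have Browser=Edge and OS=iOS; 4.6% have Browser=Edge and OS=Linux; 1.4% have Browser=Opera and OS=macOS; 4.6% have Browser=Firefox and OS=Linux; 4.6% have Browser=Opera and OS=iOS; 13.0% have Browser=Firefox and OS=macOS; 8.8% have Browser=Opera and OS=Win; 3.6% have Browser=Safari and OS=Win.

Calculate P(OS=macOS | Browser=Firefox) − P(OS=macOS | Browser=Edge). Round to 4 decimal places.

0.0841

P(Browser=Firefox) = 0.087 + 0.130 + 0.046 + 0.099 = 0.362; P(OS=macOS | Browser=Firefox) = 0.130/0.362 = 0.35912.
P(Browser=Edge) = 0.068 + 0.066 + 0.046 + 0.060 = 0.240; P(OS=macOS | Browser=Edge) = 0.066/0.240 = 0.27500.
Difference = 0.0841.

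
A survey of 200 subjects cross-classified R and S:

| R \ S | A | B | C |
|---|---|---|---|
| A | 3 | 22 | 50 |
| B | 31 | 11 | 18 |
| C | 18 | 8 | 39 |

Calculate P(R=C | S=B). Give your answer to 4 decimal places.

0.1951

Total with S=B: 22 + 11 + 8 = 41.
P(R=C | S=B) = 8/41 = 0.1951.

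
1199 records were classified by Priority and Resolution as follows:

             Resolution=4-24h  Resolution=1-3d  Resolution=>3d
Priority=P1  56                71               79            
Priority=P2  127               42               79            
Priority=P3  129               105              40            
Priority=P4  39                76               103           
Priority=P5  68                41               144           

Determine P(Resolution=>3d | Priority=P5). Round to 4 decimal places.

Total with Priority=P5: 68 + 41 + 144 = 253.
P(Resolution=>3d | Priority=P5) = 144/253 = 0.5692.

0.5692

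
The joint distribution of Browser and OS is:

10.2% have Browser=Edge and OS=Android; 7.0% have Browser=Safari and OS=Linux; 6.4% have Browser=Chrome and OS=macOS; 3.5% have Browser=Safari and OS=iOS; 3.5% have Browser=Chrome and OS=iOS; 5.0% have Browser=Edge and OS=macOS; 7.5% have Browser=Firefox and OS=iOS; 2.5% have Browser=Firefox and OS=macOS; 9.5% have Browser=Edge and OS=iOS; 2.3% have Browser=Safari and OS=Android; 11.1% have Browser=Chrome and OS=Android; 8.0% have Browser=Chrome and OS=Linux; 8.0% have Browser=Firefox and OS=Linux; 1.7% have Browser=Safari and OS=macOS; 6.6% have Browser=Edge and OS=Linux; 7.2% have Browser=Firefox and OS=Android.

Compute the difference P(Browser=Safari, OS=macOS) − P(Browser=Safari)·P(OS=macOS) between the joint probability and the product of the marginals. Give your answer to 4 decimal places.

-0.0056

P(Browser=Safari) = 0.017 + 0.070 + 0.035 + 0.023 = 0.145.
P(OS=macOS) = 0.064 + 0.025 + 0.017 + 0.050 = 0.156.
P(Browser=Safari, OS=macOS) − P(Browser=Safari)P(OS=macOS) = 0.017 − 0.145×0.156 = -0.0056.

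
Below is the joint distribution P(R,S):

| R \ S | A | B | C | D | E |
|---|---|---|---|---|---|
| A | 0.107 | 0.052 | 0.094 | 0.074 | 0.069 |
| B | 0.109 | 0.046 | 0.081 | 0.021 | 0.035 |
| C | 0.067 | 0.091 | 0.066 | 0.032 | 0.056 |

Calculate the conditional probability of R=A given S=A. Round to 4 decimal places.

0.3781

P(S=A) = 0.107 + 0.109 + 0.067 = 0.283.
P(R=A | S=A) = 0.107/0.283 = 0.3781.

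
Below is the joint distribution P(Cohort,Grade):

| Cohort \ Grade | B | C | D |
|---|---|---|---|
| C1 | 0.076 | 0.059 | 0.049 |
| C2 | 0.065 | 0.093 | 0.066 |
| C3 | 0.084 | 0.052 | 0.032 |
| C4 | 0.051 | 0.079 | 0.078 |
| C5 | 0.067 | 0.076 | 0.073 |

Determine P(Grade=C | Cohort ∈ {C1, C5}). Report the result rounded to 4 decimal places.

0.3375

P(Cohort=C1) = 0.076 + 0.059 + 0.049 = 0.184.
P(Cohort=C5) = 0.067 + 0.076 + 0.073 = 0.216.
P(Cohort ∈ {C1, C5}) = 0.184 + 0.216 = 0.400; P(Grade=C, Cohort ∈ {C1, C5}) = 0.059 + 0.076 = 0.135.
P(Grade=C | Cohort ∈ {C1, C5}) = 0.135/0.400 = 0.3375.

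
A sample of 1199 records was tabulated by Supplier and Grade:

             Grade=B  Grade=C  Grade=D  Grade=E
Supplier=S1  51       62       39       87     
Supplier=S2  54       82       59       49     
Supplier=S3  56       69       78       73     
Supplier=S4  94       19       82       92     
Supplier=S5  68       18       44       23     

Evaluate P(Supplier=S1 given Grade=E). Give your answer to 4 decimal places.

0.2685

Total with Grade=E: 87 + 49 + 73 + 92 + 23 = 324.
P(Supplier=S1 | Grade=E) = 87/324 = 0.2685.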